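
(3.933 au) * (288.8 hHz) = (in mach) 4.99e+13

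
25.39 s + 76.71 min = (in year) 0.0001468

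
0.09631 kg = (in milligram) 9.631e+04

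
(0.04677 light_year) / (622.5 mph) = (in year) 5.042e+04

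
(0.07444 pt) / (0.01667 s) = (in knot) 0.003062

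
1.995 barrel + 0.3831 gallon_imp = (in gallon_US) 84.25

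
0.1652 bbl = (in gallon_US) 6.938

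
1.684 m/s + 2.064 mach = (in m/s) 704.5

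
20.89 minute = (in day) 0.01451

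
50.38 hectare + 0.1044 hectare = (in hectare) 50.48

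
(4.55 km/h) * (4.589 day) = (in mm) 5.011e+08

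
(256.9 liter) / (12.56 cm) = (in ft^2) 22.02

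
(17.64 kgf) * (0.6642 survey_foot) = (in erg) 3.502e+08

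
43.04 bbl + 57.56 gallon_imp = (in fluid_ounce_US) 2.402e+05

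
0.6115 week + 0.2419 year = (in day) 92.57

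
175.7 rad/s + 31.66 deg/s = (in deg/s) 1.01e+04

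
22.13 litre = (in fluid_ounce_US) 748.3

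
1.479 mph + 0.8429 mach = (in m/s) 287.7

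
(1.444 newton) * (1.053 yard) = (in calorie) 0.3323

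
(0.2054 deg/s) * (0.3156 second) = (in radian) 0.001131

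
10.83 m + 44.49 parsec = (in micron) 1.373e+24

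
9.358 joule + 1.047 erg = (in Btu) 0.00887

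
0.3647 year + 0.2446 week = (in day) 134.8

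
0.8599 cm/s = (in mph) 0.01924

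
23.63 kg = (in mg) 2.363e+07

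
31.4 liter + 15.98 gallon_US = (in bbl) 0.578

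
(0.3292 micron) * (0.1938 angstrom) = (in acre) 1.577e-21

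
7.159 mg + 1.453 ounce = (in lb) 0.09083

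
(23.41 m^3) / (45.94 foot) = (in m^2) 1.672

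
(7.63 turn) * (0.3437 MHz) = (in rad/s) 1.648e+07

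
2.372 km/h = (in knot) 1.281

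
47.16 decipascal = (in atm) 4.654e-05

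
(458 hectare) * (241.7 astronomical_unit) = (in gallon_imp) 3.643e+22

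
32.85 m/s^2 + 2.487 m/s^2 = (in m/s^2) 35.34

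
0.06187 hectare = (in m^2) 618.7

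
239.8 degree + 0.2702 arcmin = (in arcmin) 1.439e+04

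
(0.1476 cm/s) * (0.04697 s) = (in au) 4.634e-16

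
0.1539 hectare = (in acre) 0.3803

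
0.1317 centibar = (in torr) 0.9878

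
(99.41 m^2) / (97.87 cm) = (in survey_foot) 333.2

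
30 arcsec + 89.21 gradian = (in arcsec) 2.891e+05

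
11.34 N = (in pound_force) 2.549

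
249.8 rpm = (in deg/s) 1499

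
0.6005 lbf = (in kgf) 0.2724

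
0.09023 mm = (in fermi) 9.023e+10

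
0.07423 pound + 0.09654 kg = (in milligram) 1.302e+05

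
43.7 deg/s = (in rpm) 7.283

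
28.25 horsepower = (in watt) 2.107e+04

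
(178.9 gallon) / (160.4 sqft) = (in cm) 4.545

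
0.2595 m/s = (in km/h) 0.9342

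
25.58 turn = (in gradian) 1.023e+04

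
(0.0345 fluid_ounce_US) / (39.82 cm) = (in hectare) 2.562e-10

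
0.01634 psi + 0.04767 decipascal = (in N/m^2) 112.7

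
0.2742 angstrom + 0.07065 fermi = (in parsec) 8.886e-28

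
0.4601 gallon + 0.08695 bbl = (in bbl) 0.0979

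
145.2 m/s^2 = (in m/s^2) 145.2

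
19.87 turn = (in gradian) 7948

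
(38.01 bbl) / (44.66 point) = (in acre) 0.09478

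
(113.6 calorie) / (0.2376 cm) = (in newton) 2e+05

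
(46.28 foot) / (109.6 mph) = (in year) 9.129e-09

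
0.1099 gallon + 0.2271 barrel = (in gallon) 9.648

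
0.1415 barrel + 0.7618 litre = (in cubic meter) 0.02326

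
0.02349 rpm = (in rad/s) 0.00246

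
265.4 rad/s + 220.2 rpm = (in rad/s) 288.5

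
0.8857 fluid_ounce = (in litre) 0.02619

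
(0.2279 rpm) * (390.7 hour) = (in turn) 5342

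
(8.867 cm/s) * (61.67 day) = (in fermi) 4.725e+20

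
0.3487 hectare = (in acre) 0.8617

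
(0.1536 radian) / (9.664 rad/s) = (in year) 5.04e-10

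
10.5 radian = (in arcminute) 3.61e+04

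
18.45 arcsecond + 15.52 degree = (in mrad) 271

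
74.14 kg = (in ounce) 2615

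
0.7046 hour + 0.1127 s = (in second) 2537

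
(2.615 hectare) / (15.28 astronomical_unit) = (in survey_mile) 7.108e-12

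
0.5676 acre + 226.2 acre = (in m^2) 9.177e+05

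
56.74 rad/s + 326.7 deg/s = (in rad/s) 62.44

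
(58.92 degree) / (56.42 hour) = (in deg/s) 0.0002901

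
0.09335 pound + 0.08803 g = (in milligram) 4.243e+04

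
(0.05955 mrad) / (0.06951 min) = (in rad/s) 1.428e-05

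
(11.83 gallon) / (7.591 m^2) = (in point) 16.72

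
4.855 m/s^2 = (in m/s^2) 4.855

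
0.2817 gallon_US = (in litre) 1.066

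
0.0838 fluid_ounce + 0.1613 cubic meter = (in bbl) 1.015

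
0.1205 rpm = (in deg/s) 0.723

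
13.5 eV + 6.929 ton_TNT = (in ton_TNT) 6.929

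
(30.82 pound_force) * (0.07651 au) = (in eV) 9.794e+30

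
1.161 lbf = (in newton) 5.164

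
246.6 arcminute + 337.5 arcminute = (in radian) 0.1699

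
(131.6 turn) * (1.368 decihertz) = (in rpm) 1080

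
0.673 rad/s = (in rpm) 6.427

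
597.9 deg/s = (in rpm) 99.65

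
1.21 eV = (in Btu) 1.837e-22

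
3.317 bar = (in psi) 48.11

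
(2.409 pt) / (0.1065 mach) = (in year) 7.431e-13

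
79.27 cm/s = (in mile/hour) 1.773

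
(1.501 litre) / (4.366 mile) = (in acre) 5.279e-11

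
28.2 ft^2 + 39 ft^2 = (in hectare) 0.0006243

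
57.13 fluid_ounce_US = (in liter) 1.69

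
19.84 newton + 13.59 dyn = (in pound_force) 4.46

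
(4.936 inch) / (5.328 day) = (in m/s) 2.724e-07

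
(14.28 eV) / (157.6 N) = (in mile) 9.021e-24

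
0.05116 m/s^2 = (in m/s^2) 0.05116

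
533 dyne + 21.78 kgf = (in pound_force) 48.02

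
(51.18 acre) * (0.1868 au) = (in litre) 5.788e+18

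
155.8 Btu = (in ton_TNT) 3.929e-05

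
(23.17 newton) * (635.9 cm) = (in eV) 9.196e+20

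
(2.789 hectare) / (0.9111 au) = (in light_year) 2.163e-23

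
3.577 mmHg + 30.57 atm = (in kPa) 3098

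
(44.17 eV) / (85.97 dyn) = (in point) 2.333e-11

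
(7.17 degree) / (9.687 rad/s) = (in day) 1.495e-07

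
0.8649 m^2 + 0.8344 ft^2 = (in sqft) 10.14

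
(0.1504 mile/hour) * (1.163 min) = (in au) 3.136e-11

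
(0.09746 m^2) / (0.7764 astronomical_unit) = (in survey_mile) 5.214e-16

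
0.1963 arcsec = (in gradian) 6.059e-05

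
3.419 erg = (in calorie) 8.172e-08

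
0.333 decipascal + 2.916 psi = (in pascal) 2.011e+04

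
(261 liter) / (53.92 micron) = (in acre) 1.196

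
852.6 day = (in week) 121.8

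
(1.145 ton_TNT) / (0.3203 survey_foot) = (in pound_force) 1.103e+10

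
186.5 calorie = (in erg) 7.803e+09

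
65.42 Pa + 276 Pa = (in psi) 0.04952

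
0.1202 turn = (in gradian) 48.08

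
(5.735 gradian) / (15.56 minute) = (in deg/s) 0.005529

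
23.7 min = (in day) 0.01646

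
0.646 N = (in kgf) 0.06587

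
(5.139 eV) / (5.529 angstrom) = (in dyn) 0.0001489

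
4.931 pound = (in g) 2237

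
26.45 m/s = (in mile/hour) 59.17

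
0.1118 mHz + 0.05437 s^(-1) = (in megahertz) 5.448e-08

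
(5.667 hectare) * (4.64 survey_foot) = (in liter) 8.015e+07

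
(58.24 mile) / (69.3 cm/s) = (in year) 0.004289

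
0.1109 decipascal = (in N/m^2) 0.01109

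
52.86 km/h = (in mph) 32.85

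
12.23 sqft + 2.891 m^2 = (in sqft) 43.35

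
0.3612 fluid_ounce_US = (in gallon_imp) 0.00235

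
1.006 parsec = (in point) 8.799e+19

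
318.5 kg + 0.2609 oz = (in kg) 318.5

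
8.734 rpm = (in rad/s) 0.9146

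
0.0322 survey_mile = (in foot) 170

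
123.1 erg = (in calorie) 2.942e-06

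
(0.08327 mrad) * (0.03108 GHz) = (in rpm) 2.471e+04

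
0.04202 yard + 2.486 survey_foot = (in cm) 79.62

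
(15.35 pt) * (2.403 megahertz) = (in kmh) 4.685e+04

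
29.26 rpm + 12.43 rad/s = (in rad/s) 15.49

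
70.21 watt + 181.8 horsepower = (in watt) 1.356e+05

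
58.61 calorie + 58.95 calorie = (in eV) 3.07e+21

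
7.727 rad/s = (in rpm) 73.79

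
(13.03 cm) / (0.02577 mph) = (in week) 1.87e-05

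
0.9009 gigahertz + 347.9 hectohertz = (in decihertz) 9.009e+09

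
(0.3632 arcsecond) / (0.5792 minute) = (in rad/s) 5.067e-08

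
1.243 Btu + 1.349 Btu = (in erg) 2.735e+10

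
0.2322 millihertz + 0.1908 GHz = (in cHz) 1.908e+10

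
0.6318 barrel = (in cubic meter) 0.1004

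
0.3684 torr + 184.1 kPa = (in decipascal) 1.841e+06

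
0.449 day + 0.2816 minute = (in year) 0.001231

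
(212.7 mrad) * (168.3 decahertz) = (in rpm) 3418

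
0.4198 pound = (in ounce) 6.717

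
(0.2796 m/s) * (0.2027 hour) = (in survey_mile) 0.1268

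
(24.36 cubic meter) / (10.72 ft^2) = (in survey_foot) 80.25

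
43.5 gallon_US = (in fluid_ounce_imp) 5795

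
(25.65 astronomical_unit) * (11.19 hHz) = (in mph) 9.605e+15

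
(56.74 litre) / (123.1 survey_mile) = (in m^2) 2.864e-07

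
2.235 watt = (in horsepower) 0.002997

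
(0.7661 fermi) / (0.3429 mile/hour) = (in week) 8.263e-21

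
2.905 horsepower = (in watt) 2166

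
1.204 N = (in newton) 1.204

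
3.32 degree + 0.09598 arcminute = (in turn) 0.009227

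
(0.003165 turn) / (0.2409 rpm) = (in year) 2.5e-08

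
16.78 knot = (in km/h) 31.08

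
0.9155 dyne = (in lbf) 2.058e-06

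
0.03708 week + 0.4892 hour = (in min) 403.1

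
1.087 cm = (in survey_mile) 6.754e-06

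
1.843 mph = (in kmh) 2.966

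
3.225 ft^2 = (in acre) 7.404e-05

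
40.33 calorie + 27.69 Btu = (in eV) 1.834e+23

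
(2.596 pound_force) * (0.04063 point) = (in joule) 0.0001655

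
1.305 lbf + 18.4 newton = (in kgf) 2.468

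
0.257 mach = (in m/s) 87.51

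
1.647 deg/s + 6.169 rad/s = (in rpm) 59.18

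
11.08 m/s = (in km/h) 39.89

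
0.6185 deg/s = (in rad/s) 0.01079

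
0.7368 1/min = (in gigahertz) 1.228e-11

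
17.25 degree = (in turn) 0.04792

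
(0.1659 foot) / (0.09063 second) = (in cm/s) 55.79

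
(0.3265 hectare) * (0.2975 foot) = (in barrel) 1862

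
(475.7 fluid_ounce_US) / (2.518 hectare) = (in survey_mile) 3.472e-10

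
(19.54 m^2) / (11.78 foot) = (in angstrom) 5.442e+10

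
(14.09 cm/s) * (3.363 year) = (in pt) 4.236e+10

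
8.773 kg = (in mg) 8.773e+06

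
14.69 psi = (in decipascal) 1.013e+06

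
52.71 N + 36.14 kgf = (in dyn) 4.071e+07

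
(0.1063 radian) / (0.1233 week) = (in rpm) 1.361e-05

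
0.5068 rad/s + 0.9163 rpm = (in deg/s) 34.54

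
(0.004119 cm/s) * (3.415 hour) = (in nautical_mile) 0.0002734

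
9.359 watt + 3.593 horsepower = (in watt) 2689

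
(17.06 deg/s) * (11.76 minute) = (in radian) 210.1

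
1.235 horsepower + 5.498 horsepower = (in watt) 5021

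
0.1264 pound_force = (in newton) 0.5623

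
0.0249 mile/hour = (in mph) 0.0249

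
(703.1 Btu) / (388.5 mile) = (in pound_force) 0.2667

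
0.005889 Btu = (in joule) 6.213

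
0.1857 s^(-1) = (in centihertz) 18.57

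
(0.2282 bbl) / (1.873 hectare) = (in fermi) 1.937e+09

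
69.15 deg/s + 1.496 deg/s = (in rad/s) 1.233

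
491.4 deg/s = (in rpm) 81.9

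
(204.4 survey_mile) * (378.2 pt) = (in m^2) 4.389e+04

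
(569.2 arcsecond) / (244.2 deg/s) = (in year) 2.053e-11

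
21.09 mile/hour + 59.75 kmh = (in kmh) 93.69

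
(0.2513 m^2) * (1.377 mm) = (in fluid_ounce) 11.7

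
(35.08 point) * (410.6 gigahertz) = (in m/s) 5.081e+09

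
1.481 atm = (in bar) 1.501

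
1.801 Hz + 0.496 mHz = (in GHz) 1.801e-09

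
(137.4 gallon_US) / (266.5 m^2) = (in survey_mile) 1.213e-06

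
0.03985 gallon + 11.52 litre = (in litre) 11.67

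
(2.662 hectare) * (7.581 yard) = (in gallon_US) 4.875e+07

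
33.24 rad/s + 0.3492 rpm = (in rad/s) 33.28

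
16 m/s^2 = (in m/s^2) 16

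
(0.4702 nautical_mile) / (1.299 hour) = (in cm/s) 18.62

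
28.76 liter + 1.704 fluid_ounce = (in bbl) 0.1812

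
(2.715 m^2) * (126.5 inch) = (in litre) 8724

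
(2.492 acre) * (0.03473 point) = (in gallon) 32.64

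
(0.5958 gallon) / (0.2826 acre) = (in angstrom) 1.972e+04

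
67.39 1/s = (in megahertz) 6.739e-05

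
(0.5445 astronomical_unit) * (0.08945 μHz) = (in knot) 1.416e+04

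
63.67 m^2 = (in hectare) 0.006367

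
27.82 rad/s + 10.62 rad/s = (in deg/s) 2202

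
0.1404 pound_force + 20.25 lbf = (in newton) 90.7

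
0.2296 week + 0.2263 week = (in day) 3.191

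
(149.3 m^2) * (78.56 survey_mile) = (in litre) 1.888e+10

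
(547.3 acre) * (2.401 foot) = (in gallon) 4.282e+08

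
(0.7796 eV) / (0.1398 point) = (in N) 2.533e-15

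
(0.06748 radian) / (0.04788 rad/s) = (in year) 4.469e-08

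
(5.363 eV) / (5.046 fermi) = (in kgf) 1.736e-05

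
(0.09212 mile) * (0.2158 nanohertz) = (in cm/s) 3.199e-06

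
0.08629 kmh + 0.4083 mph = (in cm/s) 20.65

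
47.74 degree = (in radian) 0.8332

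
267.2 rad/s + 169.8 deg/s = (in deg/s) 1.548e+04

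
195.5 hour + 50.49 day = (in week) 8.377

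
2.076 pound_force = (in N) 9.235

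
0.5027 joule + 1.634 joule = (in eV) 1.334e+19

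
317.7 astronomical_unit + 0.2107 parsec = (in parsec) 0.2122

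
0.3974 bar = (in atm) 0.3922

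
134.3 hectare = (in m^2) 1.343e+06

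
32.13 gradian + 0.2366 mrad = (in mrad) 504.9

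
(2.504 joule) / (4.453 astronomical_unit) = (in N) 3.759e-12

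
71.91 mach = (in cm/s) 2.449e+06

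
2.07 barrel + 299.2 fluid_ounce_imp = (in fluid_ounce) 1.142e+04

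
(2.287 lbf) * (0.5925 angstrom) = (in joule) 6.028e-10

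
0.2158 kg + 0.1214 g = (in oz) 7.616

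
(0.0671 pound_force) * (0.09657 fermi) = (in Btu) 2.732e-20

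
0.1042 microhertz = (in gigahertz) 1.042e-16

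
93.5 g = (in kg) 0.0935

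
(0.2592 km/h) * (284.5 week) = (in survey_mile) 7698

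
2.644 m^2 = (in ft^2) 28.46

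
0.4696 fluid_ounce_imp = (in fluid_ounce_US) 0.4512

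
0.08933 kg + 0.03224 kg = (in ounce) 4.288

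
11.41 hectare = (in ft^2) 1.228e+06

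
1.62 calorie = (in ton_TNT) 1.62e-09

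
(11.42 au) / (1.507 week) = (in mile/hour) 4.193e+06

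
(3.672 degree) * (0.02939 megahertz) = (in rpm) 1.799e+04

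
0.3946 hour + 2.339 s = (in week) 0.002353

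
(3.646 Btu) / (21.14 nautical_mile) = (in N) 0.09825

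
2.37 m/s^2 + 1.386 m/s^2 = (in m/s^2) 3.756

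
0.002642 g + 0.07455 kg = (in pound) 0.1644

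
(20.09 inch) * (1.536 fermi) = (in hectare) 7.838e-20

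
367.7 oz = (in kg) 10.42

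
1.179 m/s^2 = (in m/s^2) 1.179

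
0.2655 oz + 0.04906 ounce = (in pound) 0.01966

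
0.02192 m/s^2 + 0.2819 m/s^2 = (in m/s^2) 0.3038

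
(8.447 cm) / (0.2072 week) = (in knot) 1.31e-06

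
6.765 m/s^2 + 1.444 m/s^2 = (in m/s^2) 8.209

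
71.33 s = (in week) 0.0001179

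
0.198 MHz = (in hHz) 1980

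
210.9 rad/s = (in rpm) 2014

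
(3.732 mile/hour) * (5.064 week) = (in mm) 5.11e+09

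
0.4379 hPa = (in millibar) 0.4379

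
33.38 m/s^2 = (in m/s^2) 33.38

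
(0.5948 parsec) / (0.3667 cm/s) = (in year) 1.587e+11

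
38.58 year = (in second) 1.217e+09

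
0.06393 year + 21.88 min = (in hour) 560.4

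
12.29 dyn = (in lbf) 2.763e-05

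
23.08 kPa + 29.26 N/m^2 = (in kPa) 23.11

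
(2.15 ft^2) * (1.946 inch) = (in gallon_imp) 2.172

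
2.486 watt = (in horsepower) 0.003334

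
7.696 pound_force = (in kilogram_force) 3.491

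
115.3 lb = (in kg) 52.3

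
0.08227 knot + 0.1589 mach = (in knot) 105.3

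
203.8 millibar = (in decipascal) 2.038e+05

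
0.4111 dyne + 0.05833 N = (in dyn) 5833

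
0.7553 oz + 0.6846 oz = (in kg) 0.04082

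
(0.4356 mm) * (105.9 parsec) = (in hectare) 1.423e+11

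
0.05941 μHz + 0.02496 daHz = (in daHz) 0.02496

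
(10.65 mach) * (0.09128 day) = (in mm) 2.86e+10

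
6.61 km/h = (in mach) 0.005392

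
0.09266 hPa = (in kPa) 0.009266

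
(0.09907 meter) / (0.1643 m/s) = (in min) 0.01005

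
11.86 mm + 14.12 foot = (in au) 2.885e-11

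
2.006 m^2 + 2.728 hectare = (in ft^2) 2.937e+05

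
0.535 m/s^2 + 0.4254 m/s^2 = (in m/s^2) 0.9604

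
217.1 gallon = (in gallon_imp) 180.8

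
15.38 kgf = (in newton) 150.8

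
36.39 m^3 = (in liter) 3.639e+04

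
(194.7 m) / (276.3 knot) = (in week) 2.265e-06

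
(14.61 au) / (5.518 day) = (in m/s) 4.584e+06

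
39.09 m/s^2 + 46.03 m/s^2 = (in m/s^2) 85.12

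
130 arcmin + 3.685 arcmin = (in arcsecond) 8021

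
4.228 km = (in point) 1.198e+07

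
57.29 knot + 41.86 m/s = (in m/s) 71.33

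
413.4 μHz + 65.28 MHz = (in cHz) 6.528e+09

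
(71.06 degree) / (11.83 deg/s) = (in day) 6.952e-05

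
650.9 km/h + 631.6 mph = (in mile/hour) 1036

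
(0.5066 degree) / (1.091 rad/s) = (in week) 1.34e-08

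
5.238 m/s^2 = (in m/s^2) 5.238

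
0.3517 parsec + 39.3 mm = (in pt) 3.076e+19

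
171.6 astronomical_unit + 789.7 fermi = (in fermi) 2.567e+28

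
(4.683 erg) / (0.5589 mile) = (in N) 5.206e-10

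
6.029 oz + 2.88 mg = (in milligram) 1.709e+05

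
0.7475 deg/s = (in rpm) 0.1246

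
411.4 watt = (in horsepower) 0.5517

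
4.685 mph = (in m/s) 2.094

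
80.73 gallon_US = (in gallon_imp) 67.22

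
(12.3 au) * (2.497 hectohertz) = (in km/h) 1.654e+15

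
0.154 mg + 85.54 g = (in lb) 0.1886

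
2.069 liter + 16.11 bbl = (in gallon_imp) 563.9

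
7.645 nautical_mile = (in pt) 4.013e+07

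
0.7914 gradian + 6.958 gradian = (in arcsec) 2.511e+04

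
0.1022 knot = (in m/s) 0.05258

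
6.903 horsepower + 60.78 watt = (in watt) 5208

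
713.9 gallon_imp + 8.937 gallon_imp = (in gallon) 868.1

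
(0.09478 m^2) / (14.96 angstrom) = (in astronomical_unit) 0.0004235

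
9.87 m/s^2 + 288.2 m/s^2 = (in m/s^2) 298.1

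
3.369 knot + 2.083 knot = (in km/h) 10.1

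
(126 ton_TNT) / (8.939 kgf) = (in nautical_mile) 3.247e+06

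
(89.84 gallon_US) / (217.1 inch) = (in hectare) 6.167e-06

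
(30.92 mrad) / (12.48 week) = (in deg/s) 2.347e-07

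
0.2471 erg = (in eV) 1.542e+11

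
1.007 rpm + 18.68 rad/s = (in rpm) 179.4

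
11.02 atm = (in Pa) 1.117e+06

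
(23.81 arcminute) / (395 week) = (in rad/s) 2.899e-11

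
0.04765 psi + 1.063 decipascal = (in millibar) 3.286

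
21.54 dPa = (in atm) 2.126e-05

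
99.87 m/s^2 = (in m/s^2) 99.87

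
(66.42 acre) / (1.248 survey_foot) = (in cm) 7.066e+07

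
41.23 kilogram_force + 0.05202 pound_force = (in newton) 404.6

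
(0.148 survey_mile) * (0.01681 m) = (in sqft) 43.1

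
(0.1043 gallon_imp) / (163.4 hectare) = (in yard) 3.173e-10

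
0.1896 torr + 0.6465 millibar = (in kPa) 0.08993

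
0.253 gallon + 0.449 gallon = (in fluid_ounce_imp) 93.53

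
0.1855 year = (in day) 67.71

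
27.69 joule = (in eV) 1.728e+20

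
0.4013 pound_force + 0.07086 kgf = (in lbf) 0.5575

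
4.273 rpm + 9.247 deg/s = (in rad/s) 0.6089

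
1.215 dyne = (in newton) 1.215e-05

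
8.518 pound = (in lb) 8.518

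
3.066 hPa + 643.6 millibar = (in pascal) 6.467e+04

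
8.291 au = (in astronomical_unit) 8.291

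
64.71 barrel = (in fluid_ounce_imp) 3.621e+05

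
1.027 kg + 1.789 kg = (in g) 2816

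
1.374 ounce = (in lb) 0.08588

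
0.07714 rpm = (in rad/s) 0.008078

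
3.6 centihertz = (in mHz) 36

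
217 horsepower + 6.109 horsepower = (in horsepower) 223.1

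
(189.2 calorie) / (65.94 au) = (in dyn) 8.025e-06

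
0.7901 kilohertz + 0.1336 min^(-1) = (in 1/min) 4.741e+04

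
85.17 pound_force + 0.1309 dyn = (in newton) 378.9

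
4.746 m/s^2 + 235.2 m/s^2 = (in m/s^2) 239.9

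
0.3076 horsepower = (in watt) 229.4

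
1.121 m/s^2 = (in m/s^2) 1.121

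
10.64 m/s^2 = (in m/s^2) 10.64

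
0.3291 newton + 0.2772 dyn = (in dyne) 3.291e+04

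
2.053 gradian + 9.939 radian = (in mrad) 9971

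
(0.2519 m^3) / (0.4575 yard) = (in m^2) 0.6021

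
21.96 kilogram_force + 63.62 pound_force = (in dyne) 4.983e+07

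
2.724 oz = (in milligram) 7.722e+04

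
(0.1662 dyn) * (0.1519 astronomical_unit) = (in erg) 3.777e+11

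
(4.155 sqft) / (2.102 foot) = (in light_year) 6.368e-17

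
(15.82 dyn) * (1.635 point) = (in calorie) 2.181e-08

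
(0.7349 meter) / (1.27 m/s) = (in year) 1.835e-08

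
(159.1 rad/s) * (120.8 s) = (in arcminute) 6.607e+07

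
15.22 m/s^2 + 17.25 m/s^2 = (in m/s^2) 32.47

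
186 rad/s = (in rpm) 1776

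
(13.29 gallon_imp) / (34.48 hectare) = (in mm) 0.0001752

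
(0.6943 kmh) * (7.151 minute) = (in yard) 90.5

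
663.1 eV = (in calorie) 2.539e-17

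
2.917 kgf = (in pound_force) 6.431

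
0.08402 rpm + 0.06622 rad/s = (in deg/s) 4.298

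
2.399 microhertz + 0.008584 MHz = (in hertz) 8584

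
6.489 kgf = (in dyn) 6.364e+06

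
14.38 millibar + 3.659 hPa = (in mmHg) 13.53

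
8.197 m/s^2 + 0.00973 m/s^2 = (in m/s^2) 8.207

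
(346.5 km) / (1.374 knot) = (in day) 5.674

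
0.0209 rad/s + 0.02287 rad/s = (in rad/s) 0.04377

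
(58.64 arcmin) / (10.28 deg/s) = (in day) 1.1e-06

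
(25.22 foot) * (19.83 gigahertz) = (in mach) 4.477e+08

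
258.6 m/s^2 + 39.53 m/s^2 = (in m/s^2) 298.1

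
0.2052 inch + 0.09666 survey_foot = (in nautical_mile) 1.872e-05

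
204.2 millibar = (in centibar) 20.42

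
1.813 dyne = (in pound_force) 4.076e-06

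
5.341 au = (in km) 7.99e+08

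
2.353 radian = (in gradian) 149.8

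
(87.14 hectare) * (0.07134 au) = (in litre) 9.3e+18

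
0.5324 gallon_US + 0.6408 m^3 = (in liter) 642.8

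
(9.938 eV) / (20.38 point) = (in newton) 2.215e-16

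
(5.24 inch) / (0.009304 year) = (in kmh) 1.633e-06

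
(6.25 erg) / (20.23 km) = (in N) 3.089e-11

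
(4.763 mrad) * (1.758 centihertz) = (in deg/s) 0.004798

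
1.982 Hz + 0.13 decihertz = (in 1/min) 119.7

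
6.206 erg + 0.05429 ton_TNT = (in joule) 2.271e+08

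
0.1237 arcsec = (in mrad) 0.0005997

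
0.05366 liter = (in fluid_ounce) 1.814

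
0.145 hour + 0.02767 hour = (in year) 1.971e-05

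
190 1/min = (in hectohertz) 0.03167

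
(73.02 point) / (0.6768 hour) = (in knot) 2.055e-05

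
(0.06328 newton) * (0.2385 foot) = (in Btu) 4.36e-06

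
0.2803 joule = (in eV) 1.749e+18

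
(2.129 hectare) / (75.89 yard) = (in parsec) 9.943e-15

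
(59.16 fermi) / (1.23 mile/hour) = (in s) 1.076e-13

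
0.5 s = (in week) 8.267e-07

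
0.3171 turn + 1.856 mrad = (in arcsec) 4.113e+05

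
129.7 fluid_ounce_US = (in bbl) 0.02413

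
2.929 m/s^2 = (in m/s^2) 2.929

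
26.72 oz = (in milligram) 7.575e+05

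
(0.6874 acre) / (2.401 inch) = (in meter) 4.561e+04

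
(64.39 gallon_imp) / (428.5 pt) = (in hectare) 0.0001936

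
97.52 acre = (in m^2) 3.946e+05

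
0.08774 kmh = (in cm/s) 2.437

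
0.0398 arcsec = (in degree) 1.106e-05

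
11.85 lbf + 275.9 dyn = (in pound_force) 11.85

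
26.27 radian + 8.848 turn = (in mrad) 8.186e+04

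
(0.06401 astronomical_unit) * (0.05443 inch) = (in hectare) 1324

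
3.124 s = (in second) 3.124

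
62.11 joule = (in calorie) 14.84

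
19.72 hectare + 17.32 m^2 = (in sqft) 2.123e+06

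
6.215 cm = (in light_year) 6.569e-18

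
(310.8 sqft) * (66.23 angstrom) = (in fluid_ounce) 0.006466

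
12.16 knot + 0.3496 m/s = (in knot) 12.84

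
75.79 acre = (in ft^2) 3.301e+06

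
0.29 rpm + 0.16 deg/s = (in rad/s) 0.03316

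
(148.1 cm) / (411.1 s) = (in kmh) 0.01297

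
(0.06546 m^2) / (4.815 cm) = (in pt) 3854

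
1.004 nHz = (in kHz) 1.004e-12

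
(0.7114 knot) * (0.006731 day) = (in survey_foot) 698.3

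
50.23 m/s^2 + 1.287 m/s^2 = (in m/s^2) 51.52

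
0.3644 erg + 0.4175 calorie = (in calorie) 0.4175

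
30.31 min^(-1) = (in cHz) 50.52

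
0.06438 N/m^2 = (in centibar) 6.438e-05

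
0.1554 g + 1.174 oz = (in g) 33.44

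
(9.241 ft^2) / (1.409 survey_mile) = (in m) 0.0003786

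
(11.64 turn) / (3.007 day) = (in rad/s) 0.0002815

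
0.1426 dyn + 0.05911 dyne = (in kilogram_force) 2.057e-07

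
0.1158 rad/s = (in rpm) 1.106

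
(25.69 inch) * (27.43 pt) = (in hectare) 6.314e-07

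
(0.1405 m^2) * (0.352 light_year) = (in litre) 4.679e+17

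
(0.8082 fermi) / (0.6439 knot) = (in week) 4.034e-21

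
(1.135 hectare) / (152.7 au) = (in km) 4.969e-13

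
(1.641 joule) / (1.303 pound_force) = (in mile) 0.0001759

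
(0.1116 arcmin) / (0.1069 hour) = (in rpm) 8.055e-07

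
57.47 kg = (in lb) 126.7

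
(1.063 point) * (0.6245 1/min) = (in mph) 8.731e-06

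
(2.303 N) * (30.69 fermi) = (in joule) 7.068e-14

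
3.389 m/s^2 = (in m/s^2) 3.389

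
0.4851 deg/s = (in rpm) 0.08085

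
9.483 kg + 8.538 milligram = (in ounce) 334.5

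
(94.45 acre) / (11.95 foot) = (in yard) 1.148e+05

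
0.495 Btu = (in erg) 5.223e+09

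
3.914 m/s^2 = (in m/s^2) 3.914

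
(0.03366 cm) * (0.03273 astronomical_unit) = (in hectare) 164.8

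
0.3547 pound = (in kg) 0.1609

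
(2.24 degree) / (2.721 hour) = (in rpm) 3.811e-05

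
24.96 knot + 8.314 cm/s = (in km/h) 46.53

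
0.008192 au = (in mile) 7.615e+05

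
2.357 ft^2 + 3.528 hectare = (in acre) 8.718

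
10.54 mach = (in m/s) 3589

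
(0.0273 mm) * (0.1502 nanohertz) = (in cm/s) 4.1e-13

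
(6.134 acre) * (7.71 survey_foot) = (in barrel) 3.669e+05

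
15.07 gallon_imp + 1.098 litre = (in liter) 69.61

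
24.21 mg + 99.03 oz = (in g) 2807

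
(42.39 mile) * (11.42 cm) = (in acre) 1.925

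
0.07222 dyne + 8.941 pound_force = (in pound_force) 8.941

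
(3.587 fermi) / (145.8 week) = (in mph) 9.099e-23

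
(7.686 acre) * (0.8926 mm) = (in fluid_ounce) 9.388e+05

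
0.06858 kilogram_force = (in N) 0.6725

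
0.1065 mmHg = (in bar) 0.000142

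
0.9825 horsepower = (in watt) 732.7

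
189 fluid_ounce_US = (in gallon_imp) 1.229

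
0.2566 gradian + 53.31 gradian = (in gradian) 53.57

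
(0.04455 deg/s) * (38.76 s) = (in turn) 0.004797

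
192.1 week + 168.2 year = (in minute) 9.034e+07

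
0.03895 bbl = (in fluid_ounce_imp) 217.9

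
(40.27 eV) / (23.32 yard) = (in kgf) 3.085e-20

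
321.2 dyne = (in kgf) 0.0003275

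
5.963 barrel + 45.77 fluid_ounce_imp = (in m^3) 0.9493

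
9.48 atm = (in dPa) 9.606e+06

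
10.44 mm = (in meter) 0.01044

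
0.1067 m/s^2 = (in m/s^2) 0.1067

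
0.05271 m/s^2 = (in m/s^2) 0.05271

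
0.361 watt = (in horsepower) 0.0004841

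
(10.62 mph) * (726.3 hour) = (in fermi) 1.241e+22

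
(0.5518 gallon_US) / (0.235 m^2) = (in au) 5.942e-14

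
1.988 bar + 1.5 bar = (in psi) 50.59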